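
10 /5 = 2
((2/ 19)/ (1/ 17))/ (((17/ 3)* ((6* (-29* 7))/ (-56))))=8/ 551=0.01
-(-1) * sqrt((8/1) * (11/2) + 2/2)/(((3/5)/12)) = 60 * sqrt(5) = 134.16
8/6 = 4/3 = 1.33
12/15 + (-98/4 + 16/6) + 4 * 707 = 84209/30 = 2806.97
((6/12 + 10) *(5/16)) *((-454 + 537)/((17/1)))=8715/544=16.02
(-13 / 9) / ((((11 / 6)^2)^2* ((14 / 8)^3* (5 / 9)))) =-1078272 / 25109315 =-0.04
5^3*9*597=671625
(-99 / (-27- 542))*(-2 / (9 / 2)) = -44 / 569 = -0.08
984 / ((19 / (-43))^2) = 1819416 / 361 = 5039.93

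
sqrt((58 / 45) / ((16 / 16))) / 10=sqrt(290) / 150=0.11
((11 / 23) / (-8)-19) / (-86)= 3507 / 15824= 0.22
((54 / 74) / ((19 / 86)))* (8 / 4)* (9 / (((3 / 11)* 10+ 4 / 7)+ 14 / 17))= 13677741 / 948347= 14.42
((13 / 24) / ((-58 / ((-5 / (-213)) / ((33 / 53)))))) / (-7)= 3445 / 68490576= 0.00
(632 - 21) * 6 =3666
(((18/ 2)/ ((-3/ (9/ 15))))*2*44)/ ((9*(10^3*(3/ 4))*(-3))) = 44/ 5625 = 0.01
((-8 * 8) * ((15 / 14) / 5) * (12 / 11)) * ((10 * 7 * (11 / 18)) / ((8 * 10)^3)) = -1 / 800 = -0.00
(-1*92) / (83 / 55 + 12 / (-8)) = -10120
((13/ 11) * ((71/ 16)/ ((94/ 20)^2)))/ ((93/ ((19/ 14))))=438425/ 126549192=0.00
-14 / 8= -7 / 4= -1.75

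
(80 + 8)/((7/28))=352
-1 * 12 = -12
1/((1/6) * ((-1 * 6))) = -1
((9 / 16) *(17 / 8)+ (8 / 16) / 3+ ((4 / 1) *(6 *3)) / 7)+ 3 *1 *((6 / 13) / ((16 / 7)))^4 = 28627175471 / 2456702976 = 11.65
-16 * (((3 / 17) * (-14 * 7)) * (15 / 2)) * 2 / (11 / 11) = 70560 / 17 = 4150.59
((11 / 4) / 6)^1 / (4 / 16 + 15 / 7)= 77 / 402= 0.19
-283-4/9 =-2551/9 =-283.44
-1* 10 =-10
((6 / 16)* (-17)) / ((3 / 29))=-493 / 8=-61.62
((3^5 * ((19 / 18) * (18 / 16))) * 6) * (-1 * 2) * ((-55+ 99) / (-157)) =152361 / 157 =970.45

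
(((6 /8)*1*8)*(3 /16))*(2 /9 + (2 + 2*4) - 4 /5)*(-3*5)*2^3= -1272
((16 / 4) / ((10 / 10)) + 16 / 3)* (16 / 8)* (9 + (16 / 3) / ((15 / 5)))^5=480891054392 / 177147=2714644.08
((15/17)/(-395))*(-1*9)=27/1343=0.02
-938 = -938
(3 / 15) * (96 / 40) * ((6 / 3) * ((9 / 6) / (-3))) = -0.48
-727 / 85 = -8.55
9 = 9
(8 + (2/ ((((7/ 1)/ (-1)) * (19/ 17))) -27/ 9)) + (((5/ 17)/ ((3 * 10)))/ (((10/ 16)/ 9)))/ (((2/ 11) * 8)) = 4.84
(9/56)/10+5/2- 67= -64.48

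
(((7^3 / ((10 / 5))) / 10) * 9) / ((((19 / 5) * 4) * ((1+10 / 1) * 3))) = 0.31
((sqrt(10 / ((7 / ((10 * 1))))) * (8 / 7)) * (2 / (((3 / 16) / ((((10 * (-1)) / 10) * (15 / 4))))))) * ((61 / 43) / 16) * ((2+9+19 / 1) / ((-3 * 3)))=122000 * sqrt(7) / 6321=51.06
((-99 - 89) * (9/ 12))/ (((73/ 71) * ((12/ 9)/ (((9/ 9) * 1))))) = -30033/ 292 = -102.85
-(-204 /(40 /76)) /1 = 1938 /5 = 387.60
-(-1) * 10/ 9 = 10/ 9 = 1.11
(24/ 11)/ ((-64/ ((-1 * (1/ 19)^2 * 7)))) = 21/ 31768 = 0.00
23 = 23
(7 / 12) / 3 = 7 / 36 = 0.19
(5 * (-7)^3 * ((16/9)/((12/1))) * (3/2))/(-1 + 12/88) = 75460/171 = 441.29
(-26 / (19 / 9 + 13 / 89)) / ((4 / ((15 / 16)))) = -156195 / 57856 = -2.70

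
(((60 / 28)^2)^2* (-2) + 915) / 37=2095665 / 88837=23.59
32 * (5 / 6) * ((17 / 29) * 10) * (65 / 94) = 442000 / 4089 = 108.09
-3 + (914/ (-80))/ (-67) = -7583/ 2680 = -2.83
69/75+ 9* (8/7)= 1961/175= 11.21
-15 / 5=-3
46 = 46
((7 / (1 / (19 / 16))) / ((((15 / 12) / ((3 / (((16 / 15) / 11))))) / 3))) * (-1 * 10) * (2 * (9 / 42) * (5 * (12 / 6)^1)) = -26451.56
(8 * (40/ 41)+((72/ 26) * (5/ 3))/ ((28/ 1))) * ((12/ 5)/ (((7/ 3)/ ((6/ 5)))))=1284552/ 130585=9.84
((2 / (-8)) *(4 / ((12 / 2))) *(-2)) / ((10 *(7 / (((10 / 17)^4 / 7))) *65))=200 / 159608631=0.00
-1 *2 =-2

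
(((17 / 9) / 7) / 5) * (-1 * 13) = -0.70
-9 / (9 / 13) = -13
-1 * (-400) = 400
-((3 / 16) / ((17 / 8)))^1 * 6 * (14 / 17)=-126 / 289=-0.44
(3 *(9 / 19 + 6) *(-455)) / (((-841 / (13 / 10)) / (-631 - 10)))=-279813807 / 31958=-8755.67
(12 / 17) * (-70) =-840 / 17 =-49.41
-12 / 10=-6 / 5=-1.20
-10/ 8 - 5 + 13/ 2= 0.25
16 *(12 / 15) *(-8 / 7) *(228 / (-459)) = 38912 / 5355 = 7.27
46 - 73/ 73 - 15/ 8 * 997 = -14595/ 8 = -1824.38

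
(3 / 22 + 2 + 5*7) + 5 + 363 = 8913 / 22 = 405.14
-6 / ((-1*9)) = 2 / 3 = 0.67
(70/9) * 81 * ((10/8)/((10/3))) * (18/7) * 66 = 40095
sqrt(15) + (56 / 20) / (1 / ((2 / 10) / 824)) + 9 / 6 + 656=sqrt(15) + 6772257 / 10300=661.37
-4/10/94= -1/235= -0.00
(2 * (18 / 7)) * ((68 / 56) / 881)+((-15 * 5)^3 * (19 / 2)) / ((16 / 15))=-5190397724583 / 1381408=-3757324.21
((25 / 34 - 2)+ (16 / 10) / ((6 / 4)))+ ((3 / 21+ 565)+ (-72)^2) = 5748.94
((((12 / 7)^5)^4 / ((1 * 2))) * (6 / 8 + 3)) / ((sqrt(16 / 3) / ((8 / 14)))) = 7188299985839015854080 * sqrt(3) / 558545864083284007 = 22290.92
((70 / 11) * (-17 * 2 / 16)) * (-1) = 595 / 44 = 13.52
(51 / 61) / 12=17 / 244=0.07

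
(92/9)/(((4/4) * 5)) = 92/45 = 2.04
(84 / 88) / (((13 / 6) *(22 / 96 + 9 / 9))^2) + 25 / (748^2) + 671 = 220903995423369 / 329150048656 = 671.13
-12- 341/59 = -1049/59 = -17.78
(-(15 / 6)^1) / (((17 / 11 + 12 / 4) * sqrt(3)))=-11 * sqrt(3) / 60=-0.32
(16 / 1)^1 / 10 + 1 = 13 / 5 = 2.60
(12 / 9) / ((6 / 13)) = 26 / 9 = 2.89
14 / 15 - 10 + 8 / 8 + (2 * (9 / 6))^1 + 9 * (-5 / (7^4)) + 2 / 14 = -4.94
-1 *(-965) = 965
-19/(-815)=19/815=0.02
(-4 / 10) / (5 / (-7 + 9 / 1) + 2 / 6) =-12 / 85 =-0.14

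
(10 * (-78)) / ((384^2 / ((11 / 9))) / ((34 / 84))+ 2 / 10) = -729300 / 278692027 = -0.00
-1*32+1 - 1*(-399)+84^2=7424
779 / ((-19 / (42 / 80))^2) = 18081 / 30400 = 0.59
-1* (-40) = 40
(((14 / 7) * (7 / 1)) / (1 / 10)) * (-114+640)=73640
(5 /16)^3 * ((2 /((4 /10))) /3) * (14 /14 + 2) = 625 /4096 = 0.15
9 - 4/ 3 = 7.67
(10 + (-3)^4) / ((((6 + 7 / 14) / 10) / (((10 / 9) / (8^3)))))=175 / 576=0.30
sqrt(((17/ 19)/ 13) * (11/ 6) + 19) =sqrt(42007290)/ 1482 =4.37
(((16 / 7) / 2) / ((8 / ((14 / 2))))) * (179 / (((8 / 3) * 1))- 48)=153 / 8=19.12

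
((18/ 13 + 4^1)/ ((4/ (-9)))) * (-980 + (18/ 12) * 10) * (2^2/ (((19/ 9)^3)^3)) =235532286287550/ 4194940071127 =56.15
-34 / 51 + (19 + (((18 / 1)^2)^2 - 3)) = 314974 / 3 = 104991.33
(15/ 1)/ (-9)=-5/ 3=-1.67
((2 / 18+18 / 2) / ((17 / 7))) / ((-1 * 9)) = -574 / 1377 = -0.42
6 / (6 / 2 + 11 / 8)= 48 / 35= 1.37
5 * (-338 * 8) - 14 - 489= -14023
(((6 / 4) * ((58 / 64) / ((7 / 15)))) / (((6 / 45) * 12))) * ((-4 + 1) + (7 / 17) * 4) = -150075 / 60928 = -2.46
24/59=0.41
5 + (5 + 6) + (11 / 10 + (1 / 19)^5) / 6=801430713 / 49521980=16.18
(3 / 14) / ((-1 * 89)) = -3 / 1246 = -0.00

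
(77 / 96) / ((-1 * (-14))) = 11 / 192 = 0.06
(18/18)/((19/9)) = 9/19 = 0.47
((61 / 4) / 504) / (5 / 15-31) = -61 / 61824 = -0.00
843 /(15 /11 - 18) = -3091 /61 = -50.67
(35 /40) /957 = 7 /7656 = 0.00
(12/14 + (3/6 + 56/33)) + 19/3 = 4337/462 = 9.39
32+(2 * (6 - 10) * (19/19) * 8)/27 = 29.63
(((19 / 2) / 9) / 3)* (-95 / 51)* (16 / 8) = -1805 / 1377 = -1.31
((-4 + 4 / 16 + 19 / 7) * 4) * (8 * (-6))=1392 / 7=198.86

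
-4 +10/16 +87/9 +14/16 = 43/6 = 7.17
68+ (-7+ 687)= 748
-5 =-5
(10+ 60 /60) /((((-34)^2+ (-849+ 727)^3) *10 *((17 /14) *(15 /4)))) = -7 /52584825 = -0.00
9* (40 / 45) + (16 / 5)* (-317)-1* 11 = -5087 / 5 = -1017.40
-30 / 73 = -0.41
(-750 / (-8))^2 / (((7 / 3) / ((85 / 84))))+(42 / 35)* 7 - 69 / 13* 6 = 772173861 / 203840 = 3788.14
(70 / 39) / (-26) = -35 / 507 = -0.07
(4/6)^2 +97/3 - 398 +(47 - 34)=-3170/9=-352.22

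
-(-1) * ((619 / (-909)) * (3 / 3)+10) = 9.32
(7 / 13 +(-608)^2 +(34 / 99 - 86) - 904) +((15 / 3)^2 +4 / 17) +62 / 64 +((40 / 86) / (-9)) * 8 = 11099919570851 / 30105504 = 368700.67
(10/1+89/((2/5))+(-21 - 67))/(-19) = -289/38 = -7.61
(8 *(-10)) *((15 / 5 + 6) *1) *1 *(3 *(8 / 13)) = -17280 / 13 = -1329.23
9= 9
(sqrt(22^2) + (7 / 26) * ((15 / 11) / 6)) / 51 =12619 / 29172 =0.43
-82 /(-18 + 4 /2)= 41 /8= 5.12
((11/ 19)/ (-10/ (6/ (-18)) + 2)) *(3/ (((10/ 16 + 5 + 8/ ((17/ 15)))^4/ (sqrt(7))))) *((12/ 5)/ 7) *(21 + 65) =40453563392 *sqrt(7)/ 654237650390625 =0.00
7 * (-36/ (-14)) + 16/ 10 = 19.60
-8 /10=-4 /5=-0.80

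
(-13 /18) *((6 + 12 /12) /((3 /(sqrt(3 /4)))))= -1.46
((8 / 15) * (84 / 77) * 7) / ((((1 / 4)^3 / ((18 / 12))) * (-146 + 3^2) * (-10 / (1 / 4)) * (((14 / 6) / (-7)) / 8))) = -64512 / 37675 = -1.71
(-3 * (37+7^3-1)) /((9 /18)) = -2274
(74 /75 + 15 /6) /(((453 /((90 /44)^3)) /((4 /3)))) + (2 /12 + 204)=492615265 /2411772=204.25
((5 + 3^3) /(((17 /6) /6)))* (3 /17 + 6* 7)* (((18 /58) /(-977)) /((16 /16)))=-0.91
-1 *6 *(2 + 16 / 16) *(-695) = 12510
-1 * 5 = -5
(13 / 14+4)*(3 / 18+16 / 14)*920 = 290950 / 49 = 5937.76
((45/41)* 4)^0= 1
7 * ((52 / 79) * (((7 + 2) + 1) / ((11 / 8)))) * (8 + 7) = 436800 / 869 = 502.65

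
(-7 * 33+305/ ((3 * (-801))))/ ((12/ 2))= -277699/ 7209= -38.52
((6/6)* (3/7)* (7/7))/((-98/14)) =-3/49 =-0.06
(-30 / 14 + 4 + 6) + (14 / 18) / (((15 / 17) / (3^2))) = 1658 / 105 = 15.79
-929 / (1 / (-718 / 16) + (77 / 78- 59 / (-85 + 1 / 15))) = -637339521 / 1138538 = -559.79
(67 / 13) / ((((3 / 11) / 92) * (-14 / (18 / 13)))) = -203412 / 1183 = -171.95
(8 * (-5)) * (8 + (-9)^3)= 28840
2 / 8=0.25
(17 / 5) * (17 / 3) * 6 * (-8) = -4624 / 5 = -924.80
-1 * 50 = -50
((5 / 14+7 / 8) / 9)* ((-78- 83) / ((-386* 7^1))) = 529 / 64848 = 0.01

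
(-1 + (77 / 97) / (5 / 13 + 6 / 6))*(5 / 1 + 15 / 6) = -3725 / 1164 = -3.20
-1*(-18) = 18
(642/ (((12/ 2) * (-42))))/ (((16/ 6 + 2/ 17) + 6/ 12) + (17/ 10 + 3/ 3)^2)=-90950/ 377503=-0.24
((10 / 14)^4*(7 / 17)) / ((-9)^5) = -625 / 344314719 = -0.00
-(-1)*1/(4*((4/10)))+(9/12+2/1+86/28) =361/56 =6.45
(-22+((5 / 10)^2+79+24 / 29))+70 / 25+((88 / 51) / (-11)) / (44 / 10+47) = 462771863 / 7602060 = 60.87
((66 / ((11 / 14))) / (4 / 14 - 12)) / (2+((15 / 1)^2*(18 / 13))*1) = -1911 / 83558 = -0.02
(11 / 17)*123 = 1353 / 17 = 79.59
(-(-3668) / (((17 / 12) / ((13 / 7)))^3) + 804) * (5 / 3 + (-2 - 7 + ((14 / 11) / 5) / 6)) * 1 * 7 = -875332687332 / 1891505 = -462770.49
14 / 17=0.82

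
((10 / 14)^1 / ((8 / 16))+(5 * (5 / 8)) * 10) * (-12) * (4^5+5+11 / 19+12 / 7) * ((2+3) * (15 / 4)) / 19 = -14119113375 / 35378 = -399093.03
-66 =-66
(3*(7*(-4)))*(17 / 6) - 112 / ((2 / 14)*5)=-1974 / 5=-394.80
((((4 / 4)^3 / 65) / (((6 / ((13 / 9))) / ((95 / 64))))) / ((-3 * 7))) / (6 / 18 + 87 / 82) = -0.00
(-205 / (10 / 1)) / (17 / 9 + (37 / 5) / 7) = -12915 / 1856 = -6.96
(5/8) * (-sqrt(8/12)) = -5 * sqrt(6)/24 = -0.51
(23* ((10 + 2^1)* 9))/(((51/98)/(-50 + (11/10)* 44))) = -649152/85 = -7637.08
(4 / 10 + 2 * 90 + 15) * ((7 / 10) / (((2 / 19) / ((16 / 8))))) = 129941 / 50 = 2598.82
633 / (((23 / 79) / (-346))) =-17302422 / 23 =-752279.22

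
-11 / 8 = -1.38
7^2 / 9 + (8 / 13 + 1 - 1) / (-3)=613 / 117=5.24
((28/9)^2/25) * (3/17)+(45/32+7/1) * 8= 3089911/45900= 67.32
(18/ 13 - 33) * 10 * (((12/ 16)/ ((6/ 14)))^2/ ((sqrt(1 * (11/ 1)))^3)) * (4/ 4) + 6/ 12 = 1/ 2 - 100695 * sqrt(11)/ 12584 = -26.04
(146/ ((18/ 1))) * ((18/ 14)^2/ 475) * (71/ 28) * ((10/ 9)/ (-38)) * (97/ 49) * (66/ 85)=-16590783/ 5157227950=-0.00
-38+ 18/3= -32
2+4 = 6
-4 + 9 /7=-19 /7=-2.71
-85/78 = -1.09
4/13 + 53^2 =36521/13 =2809.31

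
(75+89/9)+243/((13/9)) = 29615/117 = 253.12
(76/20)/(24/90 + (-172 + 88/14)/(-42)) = 931/1032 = 0.90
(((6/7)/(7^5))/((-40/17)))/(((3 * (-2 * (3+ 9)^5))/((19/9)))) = 323/10538940948480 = 0.00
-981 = -981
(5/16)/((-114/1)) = -5/1824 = -0.00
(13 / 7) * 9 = 117 / 7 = 16.71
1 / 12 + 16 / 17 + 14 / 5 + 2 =5941 / 1020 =5.82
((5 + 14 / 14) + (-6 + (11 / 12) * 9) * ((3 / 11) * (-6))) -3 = -15 / 22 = -0.68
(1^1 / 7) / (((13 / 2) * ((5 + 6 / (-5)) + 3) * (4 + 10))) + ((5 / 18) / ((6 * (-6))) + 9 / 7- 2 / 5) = 30813511 / 35085960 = 0.88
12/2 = 6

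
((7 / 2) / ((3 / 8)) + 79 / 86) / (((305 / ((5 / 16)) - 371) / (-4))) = -1058 / 15609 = -0.07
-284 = -284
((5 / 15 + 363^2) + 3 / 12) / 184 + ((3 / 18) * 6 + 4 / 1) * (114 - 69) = 941.14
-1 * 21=-21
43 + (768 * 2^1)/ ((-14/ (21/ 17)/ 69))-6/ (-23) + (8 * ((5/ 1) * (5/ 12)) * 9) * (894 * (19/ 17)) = 54962167/ 391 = 140568.20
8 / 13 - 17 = -213 / 13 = -16.38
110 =110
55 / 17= 3.24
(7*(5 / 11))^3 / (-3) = -10.74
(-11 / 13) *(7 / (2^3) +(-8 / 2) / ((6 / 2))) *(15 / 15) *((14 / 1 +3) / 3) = 2057 / 936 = 2.20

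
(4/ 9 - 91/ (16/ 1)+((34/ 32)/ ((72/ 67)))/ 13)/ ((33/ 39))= -6.11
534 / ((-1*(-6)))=89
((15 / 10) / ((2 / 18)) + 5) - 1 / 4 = 73 / 4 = 18.25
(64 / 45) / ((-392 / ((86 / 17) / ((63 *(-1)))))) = 688 / 2361555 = 0.00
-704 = -704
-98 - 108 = -206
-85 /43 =-1.98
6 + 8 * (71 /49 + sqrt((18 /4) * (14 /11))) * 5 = 3134 /49 + 120 * sqrt(77) /11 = 159.69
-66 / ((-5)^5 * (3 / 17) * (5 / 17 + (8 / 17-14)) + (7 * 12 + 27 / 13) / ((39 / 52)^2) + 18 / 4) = -1487772 / 168082193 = -0.01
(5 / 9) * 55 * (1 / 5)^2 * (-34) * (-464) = 173536 / 9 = 19281.78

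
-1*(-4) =4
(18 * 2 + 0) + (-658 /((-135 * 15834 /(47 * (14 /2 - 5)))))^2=839277050824 /23312709225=36.00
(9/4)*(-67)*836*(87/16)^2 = -953898363/256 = -3726165.48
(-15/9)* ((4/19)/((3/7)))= -140/171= -0.82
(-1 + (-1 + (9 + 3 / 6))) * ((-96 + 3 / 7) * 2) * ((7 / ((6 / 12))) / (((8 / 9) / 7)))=-158051.25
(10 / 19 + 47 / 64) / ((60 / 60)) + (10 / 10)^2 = 2749 / 1216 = 2.26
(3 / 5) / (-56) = -3 / 280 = -0.01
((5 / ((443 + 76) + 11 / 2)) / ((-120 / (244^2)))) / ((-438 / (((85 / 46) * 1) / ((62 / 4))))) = 632570 / 491394609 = 0.00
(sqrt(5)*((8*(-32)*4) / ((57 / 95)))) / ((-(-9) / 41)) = -209920*sqrt(5) / 27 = -17385.01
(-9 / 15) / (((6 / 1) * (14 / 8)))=-2 / 35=-0.06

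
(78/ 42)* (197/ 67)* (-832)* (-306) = 652010112/ 469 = 1390213.46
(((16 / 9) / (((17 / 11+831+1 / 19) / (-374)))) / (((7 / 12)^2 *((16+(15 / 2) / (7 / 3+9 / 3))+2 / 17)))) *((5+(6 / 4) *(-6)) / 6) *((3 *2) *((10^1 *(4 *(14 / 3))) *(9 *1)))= 10450281431040 / 11612061503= 899.95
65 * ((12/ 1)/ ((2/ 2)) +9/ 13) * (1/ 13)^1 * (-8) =-6600/ 13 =-507.69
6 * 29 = 174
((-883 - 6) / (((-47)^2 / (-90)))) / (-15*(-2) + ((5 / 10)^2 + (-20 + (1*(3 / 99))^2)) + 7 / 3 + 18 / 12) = 348523560 / 135524359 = 2.57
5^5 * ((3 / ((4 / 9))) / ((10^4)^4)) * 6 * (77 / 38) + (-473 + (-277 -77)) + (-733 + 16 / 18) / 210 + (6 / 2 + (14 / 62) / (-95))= -1179095816959963457417 / 1424908800000000000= -827.49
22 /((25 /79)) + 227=7413 /25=296.52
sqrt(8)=2 * sqrt(2)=2.83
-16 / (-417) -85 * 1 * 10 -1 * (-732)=-49190 / 417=-117.96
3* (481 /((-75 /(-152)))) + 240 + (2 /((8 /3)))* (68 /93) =2452897 /775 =3165.03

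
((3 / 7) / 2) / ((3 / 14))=1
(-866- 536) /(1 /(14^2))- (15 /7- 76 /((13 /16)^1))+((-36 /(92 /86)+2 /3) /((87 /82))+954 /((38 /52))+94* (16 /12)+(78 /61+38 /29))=-173033462729447 /633130407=-273298.30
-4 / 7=-0.57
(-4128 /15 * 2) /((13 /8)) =-22016 /65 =-338.71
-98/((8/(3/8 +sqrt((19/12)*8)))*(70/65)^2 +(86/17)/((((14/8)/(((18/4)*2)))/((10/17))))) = -4312066034312127/640814755987768 +26569942396816*sqrt(114)/240305533495413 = -5.55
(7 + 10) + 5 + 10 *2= 42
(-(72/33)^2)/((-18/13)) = 416/121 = 3.44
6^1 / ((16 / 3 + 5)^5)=0.00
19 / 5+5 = 44 / 5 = 8.80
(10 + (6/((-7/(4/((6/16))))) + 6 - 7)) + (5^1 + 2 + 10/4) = 9.36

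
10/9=1.11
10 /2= 5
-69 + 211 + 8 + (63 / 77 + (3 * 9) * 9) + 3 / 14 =60681 / 154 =394.03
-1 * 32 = -32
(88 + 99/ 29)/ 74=2651/ 2146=1.24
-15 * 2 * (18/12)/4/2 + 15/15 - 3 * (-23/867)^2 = -4.63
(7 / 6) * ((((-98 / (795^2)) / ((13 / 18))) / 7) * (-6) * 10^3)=7840 / 36517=0.21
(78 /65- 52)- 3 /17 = -4333 /85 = -50.98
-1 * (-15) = 15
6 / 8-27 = -105 / 4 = -26.25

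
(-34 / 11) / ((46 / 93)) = -6.25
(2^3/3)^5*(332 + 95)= 13991936/243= 57579.98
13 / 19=0.68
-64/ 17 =-3.76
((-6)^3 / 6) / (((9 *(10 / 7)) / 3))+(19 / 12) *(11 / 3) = -467 / 180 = -2.59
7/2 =3.50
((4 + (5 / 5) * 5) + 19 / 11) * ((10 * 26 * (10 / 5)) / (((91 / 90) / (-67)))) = -28461600 / 77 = -369631.17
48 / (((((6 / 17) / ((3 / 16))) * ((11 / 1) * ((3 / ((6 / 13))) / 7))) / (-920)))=-328440 / 143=-2296.78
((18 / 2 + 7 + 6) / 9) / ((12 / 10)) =55 / 27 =2.04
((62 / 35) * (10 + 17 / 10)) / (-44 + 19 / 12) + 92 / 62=2748206 / 2761325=1.00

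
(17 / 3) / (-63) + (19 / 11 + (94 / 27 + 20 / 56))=22769 / 4158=5.48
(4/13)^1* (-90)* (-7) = 2520/13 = 193.85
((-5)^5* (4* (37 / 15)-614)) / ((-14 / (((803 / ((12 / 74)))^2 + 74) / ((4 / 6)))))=-4959973913981.89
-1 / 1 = -1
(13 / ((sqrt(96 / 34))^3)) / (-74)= -221*sqrt(51) / 42624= -0.04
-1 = -1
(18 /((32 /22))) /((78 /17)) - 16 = -2767 /208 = -13.30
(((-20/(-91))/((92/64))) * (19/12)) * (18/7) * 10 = 91200/14651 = 6.22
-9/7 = -1.29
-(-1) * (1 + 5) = 6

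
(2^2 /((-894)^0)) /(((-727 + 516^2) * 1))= 4 /265529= 0.00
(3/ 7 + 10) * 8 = 584/ 7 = 83.43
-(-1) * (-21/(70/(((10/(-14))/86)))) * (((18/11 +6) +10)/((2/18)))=2619/6622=0.40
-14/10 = -7/5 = -1.40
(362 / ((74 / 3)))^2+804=1395525 / 1369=1019.38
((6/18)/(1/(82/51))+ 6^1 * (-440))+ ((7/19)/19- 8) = -146226311/55233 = -2647.44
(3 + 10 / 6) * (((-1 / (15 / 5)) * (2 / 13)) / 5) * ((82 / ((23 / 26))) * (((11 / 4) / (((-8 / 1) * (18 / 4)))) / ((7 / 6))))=902 / 3105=0.29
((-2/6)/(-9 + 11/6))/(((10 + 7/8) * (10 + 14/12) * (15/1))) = 32/1253235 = 0.00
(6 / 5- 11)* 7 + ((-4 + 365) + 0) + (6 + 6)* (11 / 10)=1528 / 5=305.60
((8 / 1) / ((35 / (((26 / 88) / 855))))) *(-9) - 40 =-1463026 / 36575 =-40.00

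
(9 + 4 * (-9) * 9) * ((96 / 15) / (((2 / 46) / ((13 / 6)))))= -100464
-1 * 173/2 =-173/2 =-86.50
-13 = -13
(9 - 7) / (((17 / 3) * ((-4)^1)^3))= -3 / 544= -0.01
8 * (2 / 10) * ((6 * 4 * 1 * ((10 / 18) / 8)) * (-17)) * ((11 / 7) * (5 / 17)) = -440 / 21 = -20.95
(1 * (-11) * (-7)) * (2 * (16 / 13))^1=2464 / 13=189.54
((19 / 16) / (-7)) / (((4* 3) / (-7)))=19 / 192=0.10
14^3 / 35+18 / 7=2834 / 35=80.97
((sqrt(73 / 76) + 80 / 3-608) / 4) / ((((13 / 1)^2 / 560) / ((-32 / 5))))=3076.90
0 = 0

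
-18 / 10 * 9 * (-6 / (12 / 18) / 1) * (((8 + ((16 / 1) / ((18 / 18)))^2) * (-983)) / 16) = -23648031 / 10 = -2364803.10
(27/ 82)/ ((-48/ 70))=-315/ 656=-0.48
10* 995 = 9950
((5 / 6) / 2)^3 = 125 / 1728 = 0.07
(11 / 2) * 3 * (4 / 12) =5.50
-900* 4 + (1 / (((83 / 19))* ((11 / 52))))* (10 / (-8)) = -3288035 / 913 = -3601.35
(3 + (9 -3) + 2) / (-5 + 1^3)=-11 / 4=-2.75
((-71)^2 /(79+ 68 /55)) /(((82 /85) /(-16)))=-188533400 /180933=-1042.01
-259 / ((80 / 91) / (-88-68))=919191 / 20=45959.55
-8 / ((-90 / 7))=28 / 45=0.62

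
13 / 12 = 1.08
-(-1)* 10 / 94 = 5 / 47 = 0.11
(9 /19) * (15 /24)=45 /152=0.30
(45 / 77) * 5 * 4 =900 / 77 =11.69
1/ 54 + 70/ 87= 1289/ 1566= 0.82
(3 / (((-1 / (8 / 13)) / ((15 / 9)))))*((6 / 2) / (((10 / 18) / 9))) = -1944 / 13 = -149.54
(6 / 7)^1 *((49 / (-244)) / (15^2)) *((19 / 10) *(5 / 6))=-133 / 109800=-0.00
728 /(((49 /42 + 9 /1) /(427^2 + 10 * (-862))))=758760912 /61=12438703.48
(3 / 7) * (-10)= -4.29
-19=-19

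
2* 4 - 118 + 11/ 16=-1749/ 16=-109.31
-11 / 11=-1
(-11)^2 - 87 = 34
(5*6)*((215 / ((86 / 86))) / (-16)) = -403.12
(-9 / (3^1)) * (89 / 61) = -267 / 61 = -4.38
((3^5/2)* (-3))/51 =-243/34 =-7.15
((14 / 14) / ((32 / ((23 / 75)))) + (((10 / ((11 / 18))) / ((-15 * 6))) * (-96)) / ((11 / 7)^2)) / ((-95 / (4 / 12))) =-22609813 / 910404000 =-0.02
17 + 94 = 111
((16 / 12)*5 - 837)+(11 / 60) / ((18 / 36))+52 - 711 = -44669 / 30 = -1488.97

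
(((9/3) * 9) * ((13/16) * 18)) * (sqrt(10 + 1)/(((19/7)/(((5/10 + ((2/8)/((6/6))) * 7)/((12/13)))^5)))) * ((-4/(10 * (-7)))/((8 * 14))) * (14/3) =95006081547 * sqrt(11)/3187671040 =98.85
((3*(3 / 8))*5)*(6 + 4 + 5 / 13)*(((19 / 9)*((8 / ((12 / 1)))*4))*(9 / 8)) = 369.95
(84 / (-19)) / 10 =-0.44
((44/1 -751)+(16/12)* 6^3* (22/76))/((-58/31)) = 367319/1102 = 333.32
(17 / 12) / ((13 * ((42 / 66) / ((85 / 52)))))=15895 / 56784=0.28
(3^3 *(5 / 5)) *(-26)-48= -750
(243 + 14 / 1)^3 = 16974593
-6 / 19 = -0.32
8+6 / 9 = 26 / 3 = 8.67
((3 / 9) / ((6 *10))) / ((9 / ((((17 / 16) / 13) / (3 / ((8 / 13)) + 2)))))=17 / 2316600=0.00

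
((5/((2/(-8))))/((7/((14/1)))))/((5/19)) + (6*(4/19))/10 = -14428/95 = -151.87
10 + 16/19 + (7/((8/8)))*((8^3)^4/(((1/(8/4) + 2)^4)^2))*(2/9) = 4679522212033406/66796875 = 70056005.05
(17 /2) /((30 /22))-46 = -39.77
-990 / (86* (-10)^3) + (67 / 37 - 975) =-309665137 / 318200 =-973.18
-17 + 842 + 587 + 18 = 1430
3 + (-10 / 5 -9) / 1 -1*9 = -17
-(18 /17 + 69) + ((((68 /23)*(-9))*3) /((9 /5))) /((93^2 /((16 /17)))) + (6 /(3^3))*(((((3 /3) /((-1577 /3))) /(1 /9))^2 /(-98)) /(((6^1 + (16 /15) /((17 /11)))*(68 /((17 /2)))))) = -131353798156403499787 /1874778137021095824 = -70.06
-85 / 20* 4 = -17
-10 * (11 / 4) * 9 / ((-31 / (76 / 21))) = 6270 / 217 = 28.89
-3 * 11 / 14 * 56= -132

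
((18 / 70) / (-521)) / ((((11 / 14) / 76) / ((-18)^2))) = -443232 / 28655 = -15.47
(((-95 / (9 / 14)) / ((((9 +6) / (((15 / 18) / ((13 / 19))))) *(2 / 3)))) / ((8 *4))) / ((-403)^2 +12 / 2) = -2527 / 729698112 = -0.00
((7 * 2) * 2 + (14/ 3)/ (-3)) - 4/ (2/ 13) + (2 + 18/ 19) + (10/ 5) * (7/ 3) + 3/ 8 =11537/ 1368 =8.43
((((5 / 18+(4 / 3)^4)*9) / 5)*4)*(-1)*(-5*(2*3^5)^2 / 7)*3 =87707448 / 7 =12529635.43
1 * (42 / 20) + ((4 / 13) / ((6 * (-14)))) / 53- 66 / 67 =10807673 / 9694230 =1.11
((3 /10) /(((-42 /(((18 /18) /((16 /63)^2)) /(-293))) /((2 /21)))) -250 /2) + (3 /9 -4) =-289530799 /2250240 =-128.67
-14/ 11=-1.27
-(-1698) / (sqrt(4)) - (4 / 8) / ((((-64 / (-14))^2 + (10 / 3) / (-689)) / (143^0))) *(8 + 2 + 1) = 3592054251 / 4232236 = 848.74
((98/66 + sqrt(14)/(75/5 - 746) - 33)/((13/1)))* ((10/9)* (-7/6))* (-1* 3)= -2800/297 - 35* sqrt(14)/85527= -9.43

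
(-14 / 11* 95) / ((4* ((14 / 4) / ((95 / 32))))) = -25.64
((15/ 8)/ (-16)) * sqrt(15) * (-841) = 12615 * sqrt(15)/ 128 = 381.70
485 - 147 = 338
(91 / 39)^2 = 49 / 9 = 5.44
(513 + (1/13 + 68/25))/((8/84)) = 1760157/325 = 5415.87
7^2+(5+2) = 56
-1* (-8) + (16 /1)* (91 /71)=2024 /71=28.51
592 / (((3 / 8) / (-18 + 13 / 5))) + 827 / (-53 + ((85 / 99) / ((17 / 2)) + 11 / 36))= -7599936124 / 312405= -24327.19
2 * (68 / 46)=68 / 23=2.96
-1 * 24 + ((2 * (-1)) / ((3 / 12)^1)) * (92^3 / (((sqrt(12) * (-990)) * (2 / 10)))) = 9058.34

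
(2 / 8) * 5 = 5 / 4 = 1.25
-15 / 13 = -1.15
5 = 5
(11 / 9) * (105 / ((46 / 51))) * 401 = 2624545 / 46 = 57055.33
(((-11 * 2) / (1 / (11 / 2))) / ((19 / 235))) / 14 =-28435 / 266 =-106.90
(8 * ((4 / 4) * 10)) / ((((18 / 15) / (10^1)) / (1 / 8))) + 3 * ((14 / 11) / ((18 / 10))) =940 / 11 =85.45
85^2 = 7225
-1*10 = -10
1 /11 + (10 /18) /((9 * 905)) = 14672 /161271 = 0.09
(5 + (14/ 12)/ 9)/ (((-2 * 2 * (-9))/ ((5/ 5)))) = 277/ 1944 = 0.14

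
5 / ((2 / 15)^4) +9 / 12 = 253137 / 16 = 15821.06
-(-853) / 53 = 853 / 53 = 16.09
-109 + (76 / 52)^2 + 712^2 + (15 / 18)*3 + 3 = 171312811 / 338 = 506842.64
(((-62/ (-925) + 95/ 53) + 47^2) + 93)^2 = 12756959525717521/ 2403450625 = 5307768.50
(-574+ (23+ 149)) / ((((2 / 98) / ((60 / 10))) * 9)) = -13132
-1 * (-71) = 71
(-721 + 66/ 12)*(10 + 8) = -12879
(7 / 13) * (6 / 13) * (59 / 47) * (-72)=-178416 / 7943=-22.46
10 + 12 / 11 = 122 / 11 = 11.09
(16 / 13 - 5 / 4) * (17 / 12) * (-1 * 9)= 51 / 208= 0.25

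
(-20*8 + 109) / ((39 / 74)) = -1258 / 13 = -96.77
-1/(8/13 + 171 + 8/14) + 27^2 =11422610/15669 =728.99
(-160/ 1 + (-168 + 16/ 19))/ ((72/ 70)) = -18130/ 57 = -318.07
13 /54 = 0.24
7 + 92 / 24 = 65 / 6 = 10.83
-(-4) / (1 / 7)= 28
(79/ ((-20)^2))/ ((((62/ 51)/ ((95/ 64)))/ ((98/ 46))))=3750999/ 7301120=0.51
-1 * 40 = -40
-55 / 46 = -1.20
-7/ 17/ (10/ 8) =-28/ 85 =-0.33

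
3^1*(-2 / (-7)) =6 / 7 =0.86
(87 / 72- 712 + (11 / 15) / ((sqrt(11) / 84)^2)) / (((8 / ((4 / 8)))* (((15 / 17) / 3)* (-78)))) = 0.65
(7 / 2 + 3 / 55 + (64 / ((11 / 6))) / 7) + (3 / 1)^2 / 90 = 3327 / 385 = 8.64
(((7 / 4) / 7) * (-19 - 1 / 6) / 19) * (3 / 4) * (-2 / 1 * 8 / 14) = 115 / 532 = 0.22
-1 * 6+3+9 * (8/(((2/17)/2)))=1221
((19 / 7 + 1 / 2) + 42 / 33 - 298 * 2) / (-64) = 91093 / 9856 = 9.24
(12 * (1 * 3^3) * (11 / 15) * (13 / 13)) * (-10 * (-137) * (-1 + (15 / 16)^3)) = -29336769 / 512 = -57298.38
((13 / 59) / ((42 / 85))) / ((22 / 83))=91715 / 54516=1.68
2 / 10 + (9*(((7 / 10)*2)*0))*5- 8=-39 / 5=-7.80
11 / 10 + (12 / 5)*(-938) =-2250.10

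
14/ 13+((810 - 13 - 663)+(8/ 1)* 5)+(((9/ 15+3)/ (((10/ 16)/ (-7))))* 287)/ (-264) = 782602/ 3575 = 218.91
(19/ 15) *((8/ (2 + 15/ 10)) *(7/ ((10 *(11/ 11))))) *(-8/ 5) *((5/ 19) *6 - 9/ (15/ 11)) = 10176/ 625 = 16.28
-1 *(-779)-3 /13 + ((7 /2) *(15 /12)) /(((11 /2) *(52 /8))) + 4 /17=3788115 /4862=779.13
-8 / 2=-4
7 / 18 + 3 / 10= 31 / 45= 0.69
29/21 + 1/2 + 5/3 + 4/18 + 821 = 103921/126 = 824.77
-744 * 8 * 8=-47616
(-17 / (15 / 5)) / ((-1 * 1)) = 17 / 3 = 5.67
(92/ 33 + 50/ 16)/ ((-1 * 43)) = -1561/ 11352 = -0.14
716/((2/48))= 17184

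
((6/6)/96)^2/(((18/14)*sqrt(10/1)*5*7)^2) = 1/186624000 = 0.00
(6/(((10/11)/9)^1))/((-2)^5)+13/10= -89/160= -0.56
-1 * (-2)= 2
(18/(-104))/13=-9/676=-0.01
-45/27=-5/3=-1.67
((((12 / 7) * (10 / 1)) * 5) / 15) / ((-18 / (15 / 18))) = -50 / 189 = -0.26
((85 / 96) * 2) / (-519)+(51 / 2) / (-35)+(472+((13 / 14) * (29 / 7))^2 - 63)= 126526024867 / 299068560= 423.07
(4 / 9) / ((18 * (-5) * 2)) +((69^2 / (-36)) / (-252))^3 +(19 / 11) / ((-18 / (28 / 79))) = 480875102377 / 4450116464640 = 0.11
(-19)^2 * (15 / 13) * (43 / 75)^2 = 667489 / 4875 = 136.92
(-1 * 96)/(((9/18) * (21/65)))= -4160/7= -594.29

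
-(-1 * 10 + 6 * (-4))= 34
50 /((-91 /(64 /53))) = -3200 /4823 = -0.66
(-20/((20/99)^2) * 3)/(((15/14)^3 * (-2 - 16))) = 41503/625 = 66.40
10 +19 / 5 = 69 / 5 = 13.80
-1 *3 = -3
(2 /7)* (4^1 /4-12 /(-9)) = 2 /3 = 0.67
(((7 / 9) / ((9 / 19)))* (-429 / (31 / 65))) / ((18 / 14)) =-8653645 / 7533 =-1148.76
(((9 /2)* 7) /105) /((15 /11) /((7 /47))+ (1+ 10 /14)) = 77 /2790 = 0.03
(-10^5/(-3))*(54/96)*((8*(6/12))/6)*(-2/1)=-25000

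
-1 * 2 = -2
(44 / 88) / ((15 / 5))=1 / 6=0.17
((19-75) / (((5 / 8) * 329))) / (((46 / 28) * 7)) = -128 / 5405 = -0.02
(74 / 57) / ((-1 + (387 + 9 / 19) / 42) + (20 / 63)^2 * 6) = 16317 / 110983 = 0.15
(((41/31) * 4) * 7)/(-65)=-1148/2015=-0.57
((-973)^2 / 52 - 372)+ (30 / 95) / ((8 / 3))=4405108 / 247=17834.45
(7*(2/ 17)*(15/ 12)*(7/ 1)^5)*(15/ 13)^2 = 132355125/ 5746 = 23034.31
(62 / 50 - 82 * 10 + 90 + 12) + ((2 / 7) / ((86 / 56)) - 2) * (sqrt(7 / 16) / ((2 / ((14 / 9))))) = -17919 / 25 - 91 * sqrt(7) / 258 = -717.69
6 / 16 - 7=-53 / 8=-6.62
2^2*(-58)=-232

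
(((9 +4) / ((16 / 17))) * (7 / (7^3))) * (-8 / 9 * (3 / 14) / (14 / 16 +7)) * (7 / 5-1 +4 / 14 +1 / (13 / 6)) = -1972 / 252105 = -0.01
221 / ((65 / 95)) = 323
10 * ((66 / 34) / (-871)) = -0.02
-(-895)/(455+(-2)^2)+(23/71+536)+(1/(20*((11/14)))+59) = 2141329393/3584790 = 597.34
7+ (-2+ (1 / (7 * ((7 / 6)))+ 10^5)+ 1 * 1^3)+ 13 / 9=44103337 / 441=100007.57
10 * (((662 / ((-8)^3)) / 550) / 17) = -331 / 239360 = -0.00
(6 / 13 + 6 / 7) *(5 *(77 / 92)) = 1650 / 299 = 5.52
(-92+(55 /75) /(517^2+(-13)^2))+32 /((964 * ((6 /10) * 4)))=-29645935363 /322286890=-91.99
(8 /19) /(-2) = -4 /19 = -0.21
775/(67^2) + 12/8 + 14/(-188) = 337188/210983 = 1.60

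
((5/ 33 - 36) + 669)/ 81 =20894/ 2673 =7.82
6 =6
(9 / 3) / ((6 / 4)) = 2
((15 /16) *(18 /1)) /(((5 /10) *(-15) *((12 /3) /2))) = -9 /8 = -1.12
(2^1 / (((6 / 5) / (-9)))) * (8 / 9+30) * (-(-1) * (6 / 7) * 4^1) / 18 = -5560 / 63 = -88.25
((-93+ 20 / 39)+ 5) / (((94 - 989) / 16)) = 54592 / 34905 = 1.56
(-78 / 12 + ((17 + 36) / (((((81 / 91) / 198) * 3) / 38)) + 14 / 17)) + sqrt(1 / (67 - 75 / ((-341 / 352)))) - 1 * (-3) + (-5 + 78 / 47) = sqrt(1147) / 407 + 6442921139 / 43146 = 149328.44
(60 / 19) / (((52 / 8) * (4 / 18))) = 540 / 247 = 2.19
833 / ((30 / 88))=36652 / 15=2443.47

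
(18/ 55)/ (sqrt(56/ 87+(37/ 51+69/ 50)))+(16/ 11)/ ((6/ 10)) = 6 * sqrt(1363638)/ 35497+80/ 33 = 2.62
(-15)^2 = 225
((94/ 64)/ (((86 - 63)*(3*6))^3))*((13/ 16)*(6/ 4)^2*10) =3055/ 8073437184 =0.00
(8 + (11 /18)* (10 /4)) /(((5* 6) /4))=1.27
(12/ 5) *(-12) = -28.80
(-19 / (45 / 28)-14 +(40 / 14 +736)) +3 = 225551 / 315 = 716.03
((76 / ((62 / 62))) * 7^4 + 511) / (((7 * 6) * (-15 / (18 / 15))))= -26141 / 75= -348.55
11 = 11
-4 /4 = -1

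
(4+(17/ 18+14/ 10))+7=1201/ 90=13.34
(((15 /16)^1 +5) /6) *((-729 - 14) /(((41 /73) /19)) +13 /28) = -913729475 /36736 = -24872.86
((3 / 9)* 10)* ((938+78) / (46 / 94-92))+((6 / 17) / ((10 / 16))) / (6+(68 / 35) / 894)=-2795440147 / 75727707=-36.91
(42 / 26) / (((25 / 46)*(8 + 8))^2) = 11109 / 520000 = 0.02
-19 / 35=-0.54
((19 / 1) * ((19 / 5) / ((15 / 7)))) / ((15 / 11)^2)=305767 / 16875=18.12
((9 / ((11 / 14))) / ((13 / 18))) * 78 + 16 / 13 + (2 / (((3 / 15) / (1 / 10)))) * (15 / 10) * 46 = 186947 / 143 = 1307.32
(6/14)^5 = 243/16807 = 0.01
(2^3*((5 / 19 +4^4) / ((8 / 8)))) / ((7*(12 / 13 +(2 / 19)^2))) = 1202643 / 3836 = 313.51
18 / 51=6 / 17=0.35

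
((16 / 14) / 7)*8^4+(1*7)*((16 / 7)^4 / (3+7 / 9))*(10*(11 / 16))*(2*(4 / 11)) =921.62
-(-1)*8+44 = 52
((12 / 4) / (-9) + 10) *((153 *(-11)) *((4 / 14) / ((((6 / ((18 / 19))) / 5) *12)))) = -81345 / 266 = -305.81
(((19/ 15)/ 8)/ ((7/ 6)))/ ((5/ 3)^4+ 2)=1539/ 110180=0.01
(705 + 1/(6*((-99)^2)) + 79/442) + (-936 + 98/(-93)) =-46708891802/201439953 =-231.88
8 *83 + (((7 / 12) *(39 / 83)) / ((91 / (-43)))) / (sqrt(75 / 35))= 664 -43 *sqrt(105) / 4980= 663.91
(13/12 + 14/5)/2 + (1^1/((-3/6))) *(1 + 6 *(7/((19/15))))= -151333/2280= -66.37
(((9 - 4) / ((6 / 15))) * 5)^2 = 15625 / 4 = 3906.25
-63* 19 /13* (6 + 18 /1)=-28728 /13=-2209.85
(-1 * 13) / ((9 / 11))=-143 / 9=-15.89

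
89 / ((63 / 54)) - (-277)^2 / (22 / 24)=-83628.08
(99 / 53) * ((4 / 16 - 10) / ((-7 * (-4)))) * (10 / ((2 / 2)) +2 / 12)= -78507 / 11872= -6.61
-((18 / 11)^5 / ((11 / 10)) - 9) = -2951631 / 1771561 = -1.67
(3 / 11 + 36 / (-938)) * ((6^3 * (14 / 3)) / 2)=87048 / 737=118.11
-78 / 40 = -39 / 20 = -1.95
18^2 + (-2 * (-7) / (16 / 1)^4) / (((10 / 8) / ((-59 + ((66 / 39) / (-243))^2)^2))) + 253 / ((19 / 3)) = 5650539767143588698545 / 15500369397860425728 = 364.54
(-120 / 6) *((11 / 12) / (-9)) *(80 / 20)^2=880 / 27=32.59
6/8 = 3/4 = 0.75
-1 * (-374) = 374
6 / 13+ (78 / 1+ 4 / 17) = 17392 / 221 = 78.70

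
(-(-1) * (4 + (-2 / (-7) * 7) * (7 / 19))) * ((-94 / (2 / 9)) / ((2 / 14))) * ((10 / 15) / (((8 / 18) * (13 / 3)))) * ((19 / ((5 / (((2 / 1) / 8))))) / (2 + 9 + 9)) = -239841 / 1040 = -230.62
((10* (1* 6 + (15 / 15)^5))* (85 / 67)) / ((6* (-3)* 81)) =-2975 / 48843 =-0.06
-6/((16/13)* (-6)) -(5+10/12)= -241/48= -5.02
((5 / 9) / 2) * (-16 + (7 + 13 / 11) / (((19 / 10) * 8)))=-32315 / 7524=-4.29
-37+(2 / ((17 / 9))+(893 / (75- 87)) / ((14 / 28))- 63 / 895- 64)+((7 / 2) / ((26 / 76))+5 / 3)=-281202143 / 1186770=-236.95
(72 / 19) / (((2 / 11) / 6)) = 2376 / 19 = 125.05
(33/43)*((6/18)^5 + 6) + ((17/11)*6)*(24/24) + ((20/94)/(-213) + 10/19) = 34994110735/2429159139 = 14.41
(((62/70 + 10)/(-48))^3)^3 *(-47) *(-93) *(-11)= 413244403067888459804847/5416169448144896000000000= 0.08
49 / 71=0.69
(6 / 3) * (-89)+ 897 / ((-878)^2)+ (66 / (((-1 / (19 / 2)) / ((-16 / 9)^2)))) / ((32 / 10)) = -16594024765 / 20813868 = -797.26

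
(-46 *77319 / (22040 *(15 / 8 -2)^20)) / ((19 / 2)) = -1025141484869013215379456 / 52345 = -19584324861381473213.86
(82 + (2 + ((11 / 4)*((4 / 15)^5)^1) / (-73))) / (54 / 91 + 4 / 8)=847480212488 / 11031440625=76.82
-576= -576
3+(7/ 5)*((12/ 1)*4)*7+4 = 2387/ 5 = 477.40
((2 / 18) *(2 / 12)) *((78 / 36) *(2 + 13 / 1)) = 65 / 108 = 0.60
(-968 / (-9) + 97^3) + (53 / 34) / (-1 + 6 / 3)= 912782.11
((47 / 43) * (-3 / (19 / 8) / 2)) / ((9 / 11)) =-2068 / 2451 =-0.84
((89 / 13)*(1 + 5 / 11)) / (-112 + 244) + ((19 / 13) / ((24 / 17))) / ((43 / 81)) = 2.03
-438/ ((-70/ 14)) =87.60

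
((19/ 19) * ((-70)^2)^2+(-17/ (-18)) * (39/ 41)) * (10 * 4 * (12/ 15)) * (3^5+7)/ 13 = 23625840884000/ 1599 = 14775385168.23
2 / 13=0.15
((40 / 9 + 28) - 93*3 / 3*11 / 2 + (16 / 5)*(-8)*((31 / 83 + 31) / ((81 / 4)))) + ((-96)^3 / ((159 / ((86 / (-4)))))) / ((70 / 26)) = 365129188471 / 8314110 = 43916.81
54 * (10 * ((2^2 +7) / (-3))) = -1980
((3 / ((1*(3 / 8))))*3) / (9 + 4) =24 / 13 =1.85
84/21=4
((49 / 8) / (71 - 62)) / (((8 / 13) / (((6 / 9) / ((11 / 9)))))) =637 / 1056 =0.60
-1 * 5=-5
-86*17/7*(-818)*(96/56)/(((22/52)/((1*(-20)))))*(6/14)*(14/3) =-14925031680/539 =-27690225.75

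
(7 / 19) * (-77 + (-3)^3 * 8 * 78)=-118475 / 19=-6235.53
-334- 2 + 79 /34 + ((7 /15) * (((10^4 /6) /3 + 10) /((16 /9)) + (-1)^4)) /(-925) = -5675237 /17000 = -333.84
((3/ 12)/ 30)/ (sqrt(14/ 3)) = sqrt(42)/ 1680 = 0.00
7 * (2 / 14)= 1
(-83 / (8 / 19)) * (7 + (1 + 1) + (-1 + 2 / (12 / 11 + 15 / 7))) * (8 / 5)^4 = -20876288 / 1875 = -11134.02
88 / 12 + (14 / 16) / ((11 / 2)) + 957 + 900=246113 / 132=1864.49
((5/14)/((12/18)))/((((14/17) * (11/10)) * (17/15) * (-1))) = -1125/2156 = -0.52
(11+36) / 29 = 47 / 29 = 1.62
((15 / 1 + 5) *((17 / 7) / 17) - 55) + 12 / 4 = -344 / 7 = -49.14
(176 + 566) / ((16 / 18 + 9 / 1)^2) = 60102 / 7921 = 7.59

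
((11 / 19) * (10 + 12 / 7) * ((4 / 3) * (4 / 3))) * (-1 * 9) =-14432 / 133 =-108.51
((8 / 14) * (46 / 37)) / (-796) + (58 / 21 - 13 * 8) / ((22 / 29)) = -32425817 / 242979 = -133.45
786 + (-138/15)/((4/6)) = 3861/5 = 772.20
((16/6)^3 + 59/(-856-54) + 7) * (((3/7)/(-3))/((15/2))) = -636317/1289925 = -0.49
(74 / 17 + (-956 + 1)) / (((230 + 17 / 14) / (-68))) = 301672 / 1079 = 279.58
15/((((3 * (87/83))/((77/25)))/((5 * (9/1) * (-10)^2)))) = 66113.79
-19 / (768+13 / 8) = -0.02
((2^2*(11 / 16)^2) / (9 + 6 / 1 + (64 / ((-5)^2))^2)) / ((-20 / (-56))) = 105875 / 431072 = 0.25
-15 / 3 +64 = 59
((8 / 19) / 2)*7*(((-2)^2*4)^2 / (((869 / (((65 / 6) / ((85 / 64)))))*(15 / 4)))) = 11927552 / 12630915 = 0.94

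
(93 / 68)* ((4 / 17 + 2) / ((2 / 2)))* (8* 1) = 7068 / 289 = 24.46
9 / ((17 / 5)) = 45 / 17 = 2.65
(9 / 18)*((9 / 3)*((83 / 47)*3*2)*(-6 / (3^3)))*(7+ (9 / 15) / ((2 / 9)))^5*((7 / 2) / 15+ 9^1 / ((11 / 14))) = -2749073823813667 / 775500000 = -3544905.00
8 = 8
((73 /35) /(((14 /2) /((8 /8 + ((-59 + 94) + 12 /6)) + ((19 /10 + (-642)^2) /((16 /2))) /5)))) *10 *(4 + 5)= 2717916363 /9800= 277338.40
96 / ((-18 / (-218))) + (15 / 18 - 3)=2321 / 2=1160.50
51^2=2601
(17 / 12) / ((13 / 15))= 85 / 52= 1.63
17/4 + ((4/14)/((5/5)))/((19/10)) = 2341/532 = 4.40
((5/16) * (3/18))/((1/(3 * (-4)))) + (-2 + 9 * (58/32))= 219/16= 13.69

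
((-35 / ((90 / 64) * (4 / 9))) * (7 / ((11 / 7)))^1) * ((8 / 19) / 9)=-11.67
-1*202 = -202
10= 10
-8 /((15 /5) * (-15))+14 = 638 /45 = 14.18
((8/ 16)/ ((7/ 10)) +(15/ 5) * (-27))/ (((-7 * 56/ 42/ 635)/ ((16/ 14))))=2141220/ 343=6242.62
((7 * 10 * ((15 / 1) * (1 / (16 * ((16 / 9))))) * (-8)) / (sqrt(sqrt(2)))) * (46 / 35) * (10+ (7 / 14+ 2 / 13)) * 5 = -17385.63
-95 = -95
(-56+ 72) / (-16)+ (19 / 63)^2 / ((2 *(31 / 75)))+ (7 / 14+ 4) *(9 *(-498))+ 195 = -1638460325 / 82026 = -19974.89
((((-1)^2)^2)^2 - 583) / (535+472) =-582 / 1007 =-0.58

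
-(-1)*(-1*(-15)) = 15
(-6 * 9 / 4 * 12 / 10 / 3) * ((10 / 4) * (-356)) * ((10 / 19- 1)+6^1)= 26559.47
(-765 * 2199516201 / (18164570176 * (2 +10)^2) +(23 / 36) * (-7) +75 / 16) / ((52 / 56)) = -460982207539 / 1000119863808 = -0.46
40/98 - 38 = -1842/49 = -37.59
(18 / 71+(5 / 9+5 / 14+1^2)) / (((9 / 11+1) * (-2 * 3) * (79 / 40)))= -213169 / 2120202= -0.10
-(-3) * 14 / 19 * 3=126 / 19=6.63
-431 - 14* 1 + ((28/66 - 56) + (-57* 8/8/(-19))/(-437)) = -7218902/14421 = -500.58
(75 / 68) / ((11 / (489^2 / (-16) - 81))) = -18031275 / 11968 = -1506.62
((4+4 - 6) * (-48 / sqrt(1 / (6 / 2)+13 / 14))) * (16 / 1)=-1536 * sqrt(2226) / 53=-1367.34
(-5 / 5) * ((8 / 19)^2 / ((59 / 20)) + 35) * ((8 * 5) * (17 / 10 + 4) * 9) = -80648460 / 1121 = -71943.32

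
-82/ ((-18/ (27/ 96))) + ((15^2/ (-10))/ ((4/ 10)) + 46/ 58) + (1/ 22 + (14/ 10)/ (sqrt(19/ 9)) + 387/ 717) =-130745247/ 2439712 + 21 * sqrt(19)/ 95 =-52.63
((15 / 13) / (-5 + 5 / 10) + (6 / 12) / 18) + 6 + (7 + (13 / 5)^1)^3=52094681 / 58500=890.51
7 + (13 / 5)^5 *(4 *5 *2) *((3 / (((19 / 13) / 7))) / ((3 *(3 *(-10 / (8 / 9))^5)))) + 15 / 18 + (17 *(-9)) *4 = -7943912707929967 / 13147628906250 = -604.21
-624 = -624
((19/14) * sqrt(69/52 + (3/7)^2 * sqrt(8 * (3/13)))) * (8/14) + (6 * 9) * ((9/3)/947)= 162/947 + 19 * sqrt(936 * sqrt(78) + 43953)/4459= 1.14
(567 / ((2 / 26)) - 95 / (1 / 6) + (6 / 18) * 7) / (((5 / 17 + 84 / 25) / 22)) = 40960.18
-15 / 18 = -5 / 6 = -0.83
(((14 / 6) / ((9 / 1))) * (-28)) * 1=-196 / 27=-7.26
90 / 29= 3.10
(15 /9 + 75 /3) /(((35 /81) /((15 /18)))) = 360 /7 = 51.43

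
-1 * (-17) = 17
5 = 5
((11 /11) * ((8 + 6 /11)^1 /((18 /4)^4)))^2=2262016 /5208653241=0.00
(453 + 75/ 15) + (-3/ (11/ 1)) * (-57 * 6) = 6064/ 11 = 551.27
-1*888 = -888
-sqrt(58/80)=-sqrt(290)/20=-0.85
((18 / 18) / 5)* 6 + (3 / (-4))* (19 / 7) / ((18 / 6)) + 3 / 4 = 89 / 70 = 1.27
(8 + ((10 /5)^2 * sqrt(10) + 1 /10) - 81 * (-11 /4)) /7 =4 * sqrt(10) /7 + 4617 /140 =34.79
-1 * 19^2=-361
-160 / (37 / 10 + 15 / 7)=-11200 / 409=-27.38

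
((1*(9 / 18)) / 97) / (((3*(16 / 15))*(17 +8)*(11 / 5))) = 1 / 34144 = 0.00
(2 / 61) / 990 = 1 / 30195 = 0.00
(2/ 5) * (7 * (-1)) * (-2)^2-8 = -96/ 5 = -19.20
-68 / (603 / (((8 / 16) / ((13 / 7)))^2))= -833 / 101907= -0.01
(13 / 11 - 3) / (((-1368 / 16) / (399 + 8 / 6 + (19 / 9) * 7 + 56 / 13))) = 1962880 / 220077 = 8.92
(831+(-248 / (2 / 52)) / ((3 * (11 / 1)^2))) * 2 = 1626.47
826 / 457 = 1.81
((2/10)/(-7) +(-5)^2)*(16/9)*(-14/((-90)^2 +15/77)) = -0.08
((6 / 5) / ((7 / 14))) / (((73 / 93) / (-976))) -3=-1090311 / 365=-2987.15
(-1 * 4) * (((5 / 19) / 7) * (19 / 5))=-4 / 7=-0.57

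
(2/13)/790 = 1/5135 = 0.00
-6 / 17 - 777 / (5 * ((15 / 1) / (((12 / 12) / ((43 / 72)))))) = -323466 / 18275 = -17.70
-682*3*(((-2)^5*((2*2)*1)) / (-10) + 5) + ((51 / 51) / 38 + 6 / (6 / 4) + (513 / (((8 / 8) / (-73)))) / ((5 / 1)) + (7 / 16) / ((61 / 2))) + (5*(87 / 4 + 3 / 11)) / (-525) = -43904.77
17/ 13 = 1.31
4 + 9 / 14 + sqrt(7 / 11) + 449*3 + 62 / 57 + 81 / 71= sqrt(77) / 11 + 76707647 / 56658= 1354.67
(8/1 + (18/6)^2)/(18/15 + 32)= 85/166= 0.51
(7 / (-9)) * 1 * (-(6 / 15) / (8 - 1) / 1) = 2 / 45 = 0.04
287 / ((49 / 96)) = 562.29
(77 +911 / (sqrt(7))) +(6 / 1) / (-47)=3613 / 47 +911 * sqrt(7) / 7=421.20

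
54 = 54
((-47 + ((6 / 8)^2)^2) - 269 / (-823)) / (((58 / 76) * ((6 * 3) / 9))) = -185569371 / 6109952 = -30.37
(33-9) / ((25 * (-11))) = -24 / 275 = -0.09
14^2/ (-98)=-2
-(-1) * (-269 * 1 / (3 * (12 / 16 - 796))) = 1076 / 9543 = 0.11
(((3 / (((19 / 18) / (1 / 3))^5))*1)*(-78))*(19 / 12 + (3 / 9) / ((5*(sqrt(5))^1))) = -151632 / 130321 - 606528*sqrt(5) / 61902475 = -1.19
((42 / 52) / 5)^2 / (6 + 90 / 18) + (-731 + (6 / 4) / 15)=-135873869 / 185900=-730.90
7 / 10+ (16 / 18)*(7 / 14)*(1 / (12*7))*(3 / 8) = 0.70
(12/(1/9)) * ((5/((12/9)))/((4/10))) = 1012.50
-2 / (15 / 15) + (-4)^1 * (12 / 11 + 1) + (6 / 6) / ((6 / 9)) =-8.86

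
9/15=3/5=0.60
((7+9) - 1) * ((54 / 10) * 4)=324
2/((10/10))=2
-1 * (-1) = 1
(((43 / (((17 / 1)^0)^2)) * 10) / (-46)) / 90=-43 / 414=-0.10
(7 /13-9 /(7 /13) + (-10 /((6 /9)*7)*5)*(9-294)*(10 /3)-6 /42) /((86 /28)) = 1849530 /559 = 3308.64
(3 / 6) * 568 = 284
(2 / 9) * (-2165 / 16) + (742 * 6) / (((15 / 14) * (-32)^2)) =-149827 / 5760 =-26.01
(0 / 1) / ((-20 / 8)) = 0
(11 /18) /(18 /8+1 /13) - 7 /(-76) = 2669 /7524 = 0.35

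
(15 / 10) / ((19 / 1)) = 3 / 38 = 0.08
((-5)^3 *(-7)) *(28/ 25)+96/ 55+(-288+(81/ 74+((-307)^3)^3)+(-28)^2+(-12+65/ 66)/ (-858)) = -253774704699399795149453938219/ 10476180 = -24223973308916016634828.15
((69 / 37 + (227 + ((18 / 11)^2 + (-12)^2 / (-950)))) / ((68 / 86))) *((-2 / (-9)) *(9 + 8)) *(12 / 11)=84636084032 / 70176975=1206.04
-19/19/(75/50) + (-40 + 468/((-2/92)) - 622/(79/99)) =-5296508/237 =-22348.14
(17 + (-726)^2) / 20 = 527093 / 20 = 26354.65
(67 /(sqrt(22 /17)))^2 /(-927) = -76313 /20394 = -3.74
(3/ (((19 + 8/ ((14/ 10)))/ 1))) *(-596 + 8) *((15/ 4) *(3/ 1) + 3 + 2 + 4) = -250047/ 173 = -1445.36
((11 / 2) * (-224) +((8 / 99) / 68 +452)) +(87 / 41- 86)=-863.88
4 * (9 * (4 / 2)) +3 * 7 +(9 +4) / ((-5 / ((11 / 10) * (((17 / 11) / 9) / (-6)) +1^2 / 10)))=92.82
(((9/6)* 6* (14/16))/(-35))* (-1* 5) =9/8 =1.12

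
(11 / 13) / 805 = 11 / 10465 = 0.00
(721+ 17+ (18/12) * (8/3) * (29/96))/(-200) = -17741/4800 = -3.70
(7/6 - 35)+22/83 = -16717/498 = -33.57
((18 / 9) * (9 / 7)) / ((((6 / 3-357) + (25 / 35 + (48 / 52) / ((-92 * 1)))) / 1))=-5382 / 741541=-0.01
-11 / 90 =-0.12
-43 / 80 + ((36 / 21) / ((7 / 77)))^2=1391813 / 3920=355.05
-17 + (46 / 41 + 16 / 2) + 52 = 1809 / 41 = 44.12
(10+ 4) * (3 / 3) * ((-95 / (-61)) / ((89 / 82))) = 109060 / 5429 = 20.09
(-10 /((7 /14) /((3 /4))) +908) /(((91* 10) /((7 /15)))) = 893 /1950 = 0.46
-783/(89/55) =-43065/89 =-483.88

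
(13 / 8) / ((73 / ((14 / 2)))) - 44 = -25605 / 584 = -43.84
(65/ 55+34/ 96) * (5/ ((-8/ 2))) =-4055/ 2112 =-1.92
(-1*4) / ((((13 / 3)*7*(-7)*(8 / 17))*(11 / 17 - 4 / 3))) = -2601 / 44590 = -0.06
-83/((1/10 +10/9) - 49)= 7470/4301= 1.74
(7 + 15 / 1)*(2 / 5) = 44 / 5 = 8.80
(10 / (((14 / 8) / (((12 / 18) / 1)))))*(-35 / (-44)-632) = -555460 / 231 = -2404.59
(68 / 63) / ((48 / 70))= 1.57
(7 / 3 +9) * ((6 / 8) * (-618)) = -5253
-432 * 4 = -1728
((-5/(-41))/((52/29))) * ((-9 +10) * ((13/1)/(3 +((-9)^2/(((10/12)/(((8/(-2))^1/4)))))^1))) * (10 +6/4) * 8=-16675/19311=-0.86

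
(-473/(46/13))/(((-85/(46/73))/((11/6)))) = 67639/37230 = 1.82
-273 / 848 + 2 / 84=-5309 / 17808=-0.30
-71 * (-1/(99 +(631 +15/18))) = 426/4385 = 0.10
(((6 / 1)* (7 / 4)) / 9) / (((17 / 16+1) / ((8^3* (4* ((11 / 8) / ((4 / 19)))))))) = 68096 / 9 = 7566.22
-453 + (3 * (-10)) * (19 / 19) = -483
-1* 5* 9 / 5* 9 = -81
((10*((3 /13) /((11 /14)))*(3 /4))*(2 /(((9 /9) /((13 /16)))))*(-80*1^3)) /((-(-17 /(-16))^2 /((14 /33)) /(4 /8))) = 1881600 /34969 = 53.81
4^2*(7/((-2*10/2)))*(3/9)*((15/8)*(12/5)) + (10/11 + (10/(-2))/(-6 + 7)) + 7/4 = -4211/220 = -19.14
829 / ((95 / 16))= 13264 / 95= 139.62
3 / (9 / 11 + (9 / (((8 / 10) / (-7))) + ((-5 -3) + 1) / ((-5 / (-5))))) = -132 / 3737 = -0.04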